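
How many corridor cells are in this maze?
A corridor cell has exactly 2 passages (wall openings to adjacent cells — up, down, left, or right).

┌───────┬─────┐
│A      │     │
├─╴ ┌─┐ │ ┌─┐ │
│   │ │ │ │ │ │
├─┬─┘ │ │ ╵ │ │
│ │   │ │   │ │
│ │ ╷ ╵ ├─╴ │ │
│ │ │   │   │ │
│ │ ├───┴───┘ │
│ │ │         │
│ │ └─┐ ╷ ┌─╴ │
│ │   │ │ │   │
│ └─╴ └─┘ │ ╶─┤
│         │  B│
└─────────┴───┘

Counting cells with exactly 2 passages:
Total corridor cells: 33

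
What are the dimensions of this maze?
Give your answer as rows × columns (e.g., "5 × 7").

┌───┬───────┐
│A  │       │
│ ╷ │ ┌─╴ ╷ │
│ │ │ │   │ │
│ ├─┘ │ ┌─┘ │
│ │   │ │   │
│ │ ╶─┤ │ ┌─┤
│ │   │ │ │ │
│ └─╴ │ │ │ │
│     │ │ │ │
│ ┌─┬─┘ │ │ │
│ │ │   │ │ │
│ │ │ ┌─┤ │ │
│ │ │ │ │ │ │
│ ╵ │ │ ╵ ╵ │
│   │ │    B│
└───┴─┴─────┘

Counting the maze dimensions:
Rows (vertical): 8
Columns (horizontal): 6
Dimensions: 8 × 6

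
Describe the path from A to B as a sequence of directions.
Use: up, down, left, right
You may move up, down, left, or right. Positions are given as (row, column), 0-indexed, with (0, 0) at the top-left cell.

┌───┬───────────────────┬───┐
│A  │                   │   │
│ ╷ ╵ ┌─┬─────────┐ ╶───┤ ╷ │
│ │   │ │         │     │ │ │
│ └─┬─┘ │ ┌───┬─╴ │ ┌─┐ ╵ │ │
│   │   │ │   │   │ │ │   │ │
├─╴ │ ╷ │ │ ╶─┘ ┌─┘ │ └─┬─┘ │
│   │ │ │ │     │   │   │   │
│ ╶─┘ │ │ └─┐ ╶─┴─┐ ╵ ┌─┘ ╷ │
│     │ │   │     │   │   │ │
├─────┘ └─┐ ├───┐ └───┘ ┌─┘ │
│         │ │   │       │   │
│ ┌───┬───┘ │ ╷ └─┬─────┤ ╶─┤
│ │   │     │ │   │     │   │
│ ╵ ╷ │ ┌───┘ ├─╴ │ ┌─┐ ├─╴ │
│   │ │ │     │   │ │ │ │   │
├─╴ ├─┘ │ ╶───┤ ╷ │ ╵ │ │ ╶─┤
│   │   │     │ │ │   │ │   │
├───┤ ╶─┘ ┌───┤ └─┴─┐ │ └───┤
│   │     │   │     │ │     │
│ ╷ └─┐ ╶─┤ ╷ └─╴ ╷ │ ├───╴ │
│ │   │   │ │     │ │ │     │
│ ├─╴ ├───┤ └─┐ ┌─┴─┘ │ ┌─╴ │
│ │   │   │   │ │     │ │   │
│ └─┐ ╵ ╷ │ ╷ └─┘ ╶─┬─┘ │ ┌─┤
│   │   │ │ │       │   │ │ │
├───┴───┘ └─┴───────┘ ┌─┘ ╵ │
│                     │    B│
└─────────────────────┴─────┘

Finding the path and converting it to directions:
Path through cells: (0,0) → (0,1) → (1,1) → (1,2) → (0,2) → (0,3) → (0,4) → (0,5) → (0,6) → (0,7) → (0,8) → (0,9) → (1,9) → (1,10) → (1,11) → (2,11) → (2,12) → (1,12) → (0,12) → (0,13) → (1,13) → (2,13) → (3,13) → (3,12) → (4,12) → (4,11) → (5,11) → (5,10) → (5,9) → (5,8) → (4,8) → (4,7) → (4,6) → (3,6) → (3,7) → (2,7) → (2,8) → (1,8) → (1,7) → (1,6) → (1,5) → (1,4) → (2,4) → (3,4) → (4,4) → (4,5) → (5,5) → (6,5) → (6,4) → (6,3) → (7,3) → (8,3) → (8,2) → (9,2) → (9,3) → (9,4) → (8,4) → (7,4) → (7,5) → (7,6) → (6,6) → (5,6) → (5,7) → (6,7) → (6,8) → (7,8) → (7,7) → (8,7) → (9,7) → (9,8) → (10,8) → (10,7) → (10,6) → (9,6) → (9,5) → (10,5) → (11,5) → (11,6) → (12,6) → (12,7) → (12,8) → (11,8) → (11,9) → (11,10) → (10,10) → (9,10) → (8,10) → (8,9) → (7,9) → (6,9) → (6,10) → (6,11) → (7,11) → (8,11) → (9,11) → (9,12) → (9,13) → (10,13) → (11,13) → (11,12) → (12,12) → (13,12) → (13,13)
Directions: right, down, right, up, right, right, right, right, right, right, right, down, right, right, down, right, up, up, right, down, down, down, left, down, left, down, left, left, left, up, left, left, up, right, up, right, up, left, left, left, left, down, down, down, right, down, down, left, left, down, down, left, down, right, right, up, up, right, right, up, up, right, down, right, down, left, down, down, right, down, left, left, up, left, down, down, right, down, right, right, up, right, right, up, up, up, left, up, up, right, right, down, down, down, right, right, down, down, left, down, down, right

Solution:

┌───┬───────────────────┬───┐
│A ↓│↱ → → → → → → ↓    │↱ ↓│
│ ╷ ╵ ┌─┬─────────┐ ╶───┤ ╷ │
│ │↳ ↑│ │↓ ← ← ← ↰│↳ → ↓│↑│↓│
│ └─┬─┘ │ ┌───┬─╴ │ ┌─┐ ╵ │ │
│   │   │↓│   │↱ ↑│ │ │↳ ↑│↓│
├─╴ │ ╷ │ │ ╶─┘ ┌─┘ │ └─┬─┘ │
│   │ │ │↓│  ↱ ↑│   │   │↓ ↲│
│ ╶─┘ │ │ └─┐ ╶─┴─┐ ╵ ┌─┘ ╷ │
│     │ │↳ ↓│↑ ← ↰│   │↓ ↲│ │
├─────┘ └─┐ ├───┐ └───┘ ┌─┘ │
│         │↓│↱ ↓│↑ ← ← ↲│   │
│ ┌───┬───┘ │ ╷ └─┬─────┤ ╶─┤
│ │   │↓ ← ↲│↑│↳ ↓│↱ → ↓│   │
│ ╵ ╷ │ ┌───┘ ├─╴ │ ┌─┐ ├─╴ │
│   │ │↓│↱ → ↑│↓ ↲│↑│ │↓│   │
├─╴ ├─┘ │ ╶───┤ ╷ │ ╵ │ │ ╶─┤
│   │↓ ↲│↑    │↓│ │↑ ↰│↓│   │
├───┤ ╶─┘ ┌───┤ └─┴─┐ │ └───┤
│   │↳ → ↑│↓ ↰│↳ ↓  │↑│↳ → ↓│
│ ╷ └─┐ ╶─┤ ╷ └─╴ ╷ │ ├───╴ │
│ │   │   │↓│↑ ← ↲│ │↑│    ↓│
│ ├─╴ ├───┤ └─┐ ┌─┴─┘ │ ┌─╴ │
│ │   │   │↳ ↓│ │↱ → ↑│ │↓ ↲│
│ └─┐ ╵ ╷ │ ╷ └─┘ ╶─┬─┘ │ ┌─┤
│   │   │ │ │↳ → ↑  │   │↓│ │
├───┴───┘ └─┴───────┘ ┌─┘ ╵ │
│                     │  ↳ B│
└─────────────────────┴─────┘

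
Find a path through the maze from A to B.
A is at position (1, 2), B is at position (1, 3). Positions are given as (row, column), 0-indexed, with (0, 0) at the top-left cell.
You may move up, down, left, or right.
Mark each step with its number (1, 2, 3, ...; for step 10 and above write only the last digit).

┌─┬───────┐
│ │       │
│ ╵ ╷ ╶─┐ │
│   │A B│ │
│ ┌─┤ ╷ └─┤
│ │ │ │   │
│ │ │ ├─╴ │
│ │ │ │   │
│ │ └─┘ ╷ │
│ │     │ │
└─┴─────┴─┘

Finding the shortest path from (1, 2) to (1, 3):
Path length: 1 steps
Directions: right

Solution:

┌─┬───────┐
│ │       │
│ ╵ ╷ ╶─┐ │
│   │A B│ │
│ ┌─┤ ╷ └─┤
│ │ │ │   │
│ │ │ ├─╴ │
│ │ │ │   │
│ │ └─┘ ╷ │
│ │     │ │
└─┴─────┴─┘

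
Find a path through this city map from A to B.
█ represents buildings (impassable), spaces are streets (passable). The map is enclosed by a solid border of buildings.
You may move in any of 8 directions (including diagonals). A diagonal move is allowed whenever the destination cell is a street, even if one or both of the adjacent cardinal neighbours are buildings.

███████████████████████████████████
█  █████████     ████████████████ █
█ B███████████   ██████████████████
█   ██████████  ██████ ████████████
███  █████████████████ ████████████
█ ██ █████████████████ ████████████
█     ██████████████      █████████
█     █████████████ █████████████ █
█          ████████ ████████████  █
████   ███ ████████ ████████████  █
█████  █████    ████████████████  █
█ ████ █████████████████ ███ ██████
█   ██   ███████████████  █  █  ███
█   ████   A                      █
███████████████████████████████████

Finding the shortest path from A to B:
Movement: 8-directional
Path length: 14 steps
Directions: left → left → left → up-left → up-left → up → up → up → up-left → up → up-left → up → up-left → up-left

Solution:

███████████████████████████████████
█  █████████     ████████████████ █
█ B███████████   ██████████████████
█  ↖██████████  ██████ ████████████
███ ↖█████████████████ ████████████
█ ██↑█████████████████ ████████████
█    ↖██████████████      █████████
█    ↑█████████████ █████████████ █
█     ↖    ████████ ████████████  █
████  ↑███ ████████ ████████████  █
█████ ↑█████    ████████████████  █
█ ████↑█████████████████ ███ ██████
█   ██ ↖ ███████████████  █  █  ███
█   ████↖←←A                      █
███████████████████████████████████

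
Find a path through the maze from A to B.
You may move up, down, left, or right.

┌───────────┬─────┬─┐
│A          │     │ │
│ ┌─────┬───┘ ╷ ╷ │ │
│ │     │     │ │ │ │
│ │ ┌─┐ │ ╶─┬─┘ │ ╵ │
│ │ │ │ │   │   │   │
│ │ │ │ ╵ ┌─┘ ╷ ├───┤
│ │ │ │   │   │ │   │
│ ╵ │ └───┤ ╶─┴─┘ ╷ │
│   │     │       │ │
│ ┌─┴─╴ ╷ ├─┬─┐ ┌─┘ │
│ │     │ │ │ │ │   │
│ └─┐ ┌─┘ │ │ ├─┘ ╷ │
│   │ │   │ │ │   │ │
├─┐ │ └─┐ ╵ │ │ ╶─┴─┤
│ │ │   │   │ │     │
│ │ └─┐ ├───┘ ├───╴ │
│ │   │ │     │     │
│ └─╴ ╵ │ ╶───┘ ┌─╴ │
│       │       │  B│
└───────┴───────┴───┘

Finding the shortest path through the maze:
Path length: 40 steps
Directions: down → down → down → down → right → up → up → up → right → right → down → down → right → up → up → right → right → up → right → down → down → left → down → left → down → right → right → right → up → right → down → down → left → down → left → down → right → right → down → down

Solution:

┌───────────┬─────┬─┐
│A          │↱ ↓  │ │
│ ┌─────┬───┘ ╷ ╷ │ │
│↓│↱ → ↓│↱ → ↑│↓│ │ │
│ │ ┌─┐ │ ╶─┬─┘ │ ╵ │
│↓│↑│ │↓│↑  │↓ ↲│   │
│ │ │ │ ╵ ┌─┘ ╷ ├───┤
│↓│↑│ │↳ ↑│↓ ↲│ │↱ ↓│
│ ╵ │ └───┤ ╶─┴─┘ ╷ │
│↳ ↑│     │↳ → → ↑│↓│
│ ┌─┴─╴ ╷ ├─┬─┐ ┌─┘ │
│ │     │ │ │ │ │↓ ↲│
│ └─┐ ┌─┘ │ │ ├─┘ ╷ │
│   │ │   │ │ │↓ ↲│ │
├─┐ │ └─┐ ╵ │ │ ╶─┴─┤
│ │ │   │   │ │↳ → ↓│
│ │ └─┐ ├───┘ ├───╴ │
│ │   │ │     │    ↓│
│ └─╴ ╵ │ ╶───┘ ┌─╴ │
│       │       │  B│
└───────┴───────┴───┘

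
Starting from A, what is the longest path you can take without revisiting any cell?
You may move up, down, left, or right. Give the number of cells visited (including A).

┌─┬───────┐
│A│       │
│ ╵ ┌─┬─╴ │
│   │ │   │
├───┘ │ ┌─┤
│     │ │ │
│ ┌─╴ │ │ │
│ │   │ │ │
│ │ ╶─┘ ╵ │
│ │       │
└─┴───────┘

Finding longest simple path using DFS:
Start: (0, 0)
Longest path visits 21 cells
Path: A → down → right → up → right → right → right → down → left → down → down → down → left → left → up → right → up → left → left → down → down

Solution:

┌─┬───────┐
│A│↱ → → ↓│
│ ╵ ┌─┬─╴ │
│↳ ↑│ │↓ ↲│
├───┘ │ ┌─┤
│↓ ← ↰│↓│ │
│ ┌─╴ │ │ │
│↓│↱ ↑│↓│ │
│ │ ╶─┘ ╵ │
│B│↑ ← ↲  │
└─┴───────┘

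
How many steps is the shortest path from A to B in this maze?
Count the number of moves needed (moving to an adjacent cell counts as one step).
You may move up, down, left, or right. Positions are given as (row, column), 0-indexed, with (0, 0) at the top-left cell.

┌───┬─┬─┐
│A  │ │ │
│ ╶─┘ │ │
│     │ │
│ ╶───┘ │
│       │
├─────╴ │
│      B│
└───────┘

Using BFS to find shortest path:
Start: (0, 0), End: (3, 3)
Path found:
(0,0) → (1,0) → (2,0) → (2,1) → (2,2) → (2,3) → (3,3)
Number of steps: 6

Solution:

┌───┬─┬─┐
│A  │ │ │
│ ╶─┘ │ │
│↓    │ │
│ ╶───┘ │
│↳ → → ↓│
├─────╴ │
│      B│
└───────┘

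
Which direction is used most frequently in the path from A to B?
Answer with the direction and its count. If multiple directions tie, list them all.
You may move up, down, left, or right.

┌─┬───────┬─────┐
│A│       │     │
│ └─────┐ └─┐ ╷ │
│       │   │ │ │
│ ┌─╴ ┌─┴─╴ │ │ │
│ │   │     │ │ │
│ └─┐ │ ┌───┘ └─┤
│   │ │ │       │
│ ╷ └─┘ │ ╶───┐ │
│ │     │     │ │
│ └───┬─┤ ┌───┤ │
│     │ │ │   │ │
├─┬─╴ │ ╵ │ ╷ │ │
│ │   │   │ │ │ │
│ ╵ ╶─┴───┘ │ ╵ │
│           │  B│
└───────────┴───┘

Directions: down, down, down, down, down, right, right, down, left, down, right, right, right, right, up, up, right, down, down, right
Counts: {'down': 9, 'right': 8, 'left': 1, 'up': 2}
Most common: down (9 times)

Solution:

┌─┬───────┬─────┐
│A│       │     │
│ └─────┐ └─┐ ╷ │
│↓      │   │ │ │
│ ┌─╴ ┌─┴─╴ │ │ │
│↓│   │     │ │ │
│ └─┐ │ ┌───┘ └─┤
│↓  │ │ │       │
│ ╷ └─┘ │ ╶───┐ │
│↓│     │     │ │
│ └───┬─┤ ┌───┤ │
│↳ → ↓│ │ │↱ ↓│ │
├─┬─╴ │ ╵ │ ╷ │ │
│ │↓ ↲│   │↑│↓│ │
│ ╵ ╶─┴───┘ │ ╵ │
│  ↳ → → → ↑│↳ B│
└───────────┴───┘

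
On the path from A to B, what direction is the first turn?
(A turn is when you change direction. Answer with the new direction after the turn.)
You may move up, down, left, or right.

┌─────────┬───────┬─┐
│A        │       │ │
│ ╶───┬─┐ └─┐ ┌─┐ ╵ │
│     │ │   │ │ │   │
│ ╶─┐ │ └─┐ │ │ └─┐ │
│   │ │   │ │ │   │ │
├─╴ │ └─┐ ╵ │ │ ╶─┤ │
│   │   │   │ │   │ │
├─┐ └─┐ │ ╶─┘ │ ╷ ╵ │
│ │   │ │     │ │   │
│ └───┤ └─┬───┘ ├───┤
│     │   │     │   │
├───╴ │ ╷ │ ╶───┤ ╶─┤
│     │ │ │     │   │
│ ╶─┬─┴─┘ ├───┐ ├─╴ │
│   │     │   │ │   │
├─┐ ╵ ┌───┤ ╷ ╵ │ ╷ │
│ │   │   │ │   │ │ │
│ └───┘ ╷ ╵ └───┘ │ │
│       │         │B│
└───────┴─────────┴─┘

Directions: right, right, right, right, down, right, down, down, left, down, right, right, up, up, up, up, right, right, down, right, down, down, down, left, up, left, down, down, left, left, down, right, right, down, down, left, up, left, down, down, right, right, right, up, up, right, down, down
First turn direction: down

Solution:

┌─────────┬───────┬─┐
│A → → → ↓│  ↱ → ↓│ │
│ ╶───┬─┐ └─┐ ┌─┐ ╵ │
│     │ │↳ ↓│↑│ │↳ ↓│
│ ╶─┐ │ └─┐ │ │ └─┐ │
│   │ │   │↓│↑│   │↓│
├─╴ │ └─┐ ╵ │ │ ╶─┤ │
│   │   │↓ ↲│↑│↓ ↰│↓│
├─┐ └─┐ │ ╶─┘ │ ╷ ╵ │
│ │   │ │↳ → ↑│↓│↑ ↲│
│ └───┤ └─┬───┘ ├───┤
│     │   │↓ ← ↲│   │
├───╴ │ ╷ │ ╶───┤ ╶─┤
│     │ │ │↳ → ↓│   │
│ ╶─┬─┴─┘ ├───┐ ├─╴ │
│   │     │↓ ↰│↓│↱ ↓│
├─┐ ╵ ┌───┤ ╷ ╵ │ ╷ │
│ │   │   │↓│↑ ↲│↑│↓│
│ └───┘ ╷ ╵ └───┘ │ │
│       │  ↳ → → ↑│B│
└───────┴─────────┴─┘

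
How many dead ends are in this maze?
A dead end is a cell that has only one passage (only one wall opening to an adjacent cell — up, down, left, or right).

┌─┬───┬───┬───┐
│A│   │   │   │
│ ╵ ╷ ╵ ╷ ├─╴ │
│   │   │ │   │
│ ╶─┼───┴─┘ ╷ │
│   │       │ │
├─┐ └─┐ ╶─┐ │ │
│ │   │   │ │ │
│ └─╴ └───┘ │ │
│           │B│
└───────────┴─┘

Checking each cell for number of passages:

Dead ends found at positions:
  (0, 0)
  (0, 5)
  (1, 4)
  (2, 2)
  (3, 0)
  (3, 4)
  (4, 6)
Total dead ends: 7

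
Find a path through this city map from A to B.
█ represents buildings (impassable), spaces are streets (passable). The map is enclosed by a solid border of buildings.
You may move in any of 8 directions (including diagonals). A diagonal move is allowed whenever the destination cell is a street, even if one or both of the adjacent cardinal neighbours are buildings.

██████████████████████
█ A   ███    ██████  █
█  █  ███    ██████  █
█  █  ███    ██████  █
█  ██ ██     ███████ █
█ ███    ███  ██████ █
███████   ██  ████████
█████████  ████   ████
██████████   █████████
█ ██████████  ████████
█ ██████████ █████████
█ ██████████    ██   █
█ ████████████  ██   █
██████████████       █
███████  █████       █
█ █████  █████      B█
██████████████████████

Finding the shortest path from A to B:
Movement: 8-directional
Path length: 20 steps
Directions: right → down-right → down → down-right → down-right → right → right → down-right → down-right → down-right → down-right → down → down-right → right → down-right → down-right → right → right → down-right → down-right

Solution:

██████████████████████
█ A↘  ███    ██████  █
█  █↓ ███    ██████  █
█  █↘ ███    ██████  █
█  ██↘██     ███████ █
█ ███ →→↘███  ██████ █
███████  ↘██  ████████
█████████ ↘████   ████
██████████ ↘ █████████
█ ██████████↓ ████████
█ ██████████↘█████████
█ ██████████ →↘ ██   █
█ ████████████ ↘██   █
██████████████  →→↘  █
███████  █████     ↘ █
█ █████  █████      B█
██████████████████████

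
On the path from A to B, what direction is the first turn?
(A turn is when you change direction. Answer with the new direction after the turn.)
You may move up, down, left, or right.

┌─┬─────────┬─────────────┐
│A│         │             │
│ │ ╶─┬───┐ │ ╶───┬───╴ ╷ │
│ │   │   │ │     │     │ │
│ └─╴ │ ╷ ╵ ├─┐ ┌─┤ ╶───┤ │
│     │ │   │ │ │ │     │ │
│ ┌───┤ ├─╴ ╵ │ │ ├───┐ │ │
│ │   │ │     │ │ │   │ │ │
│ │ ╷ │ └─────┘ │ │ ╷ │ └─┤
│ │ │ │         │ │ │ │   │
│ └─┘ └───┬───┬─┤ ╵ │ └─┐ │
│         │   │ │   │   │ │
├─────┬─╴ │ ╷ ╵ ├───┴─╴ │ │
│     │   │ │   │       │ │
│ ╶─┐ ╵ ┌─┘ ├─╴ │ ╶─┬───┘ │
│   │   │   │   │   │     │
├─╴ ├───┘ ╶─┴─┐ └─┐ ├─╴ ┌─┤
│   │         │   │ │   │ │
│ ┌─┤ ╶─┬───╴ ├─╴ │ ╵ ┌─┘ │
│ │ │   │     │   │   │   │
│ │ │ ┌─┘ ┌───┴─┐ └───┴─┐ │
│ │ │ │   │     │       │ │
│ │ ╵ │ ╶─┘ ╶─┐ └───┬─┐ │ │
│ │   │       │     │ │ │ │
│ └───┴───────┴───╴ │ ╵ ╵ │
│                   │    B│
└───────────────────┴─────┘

Directions: down, down, down, down, down, right, right, right, right, down, left, down, left, up, left, left, down, right, down, left, down, down, down, down, right, right, right, right, right, right, right, right, right, up, left, left, up, left, left, down, left, left, up, right, up, right, right, up, left, left, up, right, up, up, right, down, right, down, down, right, down, down, right, right, right, down, down, right
First turn direction: right

Solution:

┌─┬─────────┬─────────────┐
│A│         │             │
│ │ ╶─┬───┐ │ ╶───┬───╴ ╷ │
│↓│   │   │ │     │     │ │
│ └─╴ │ ╷ ╵ ├─┐ ┌─┤ ╶───┤ │
│↓    │ │   │ │ │ │     │ │
│ ┌───┤ ├─╴ ╵ │ │ ├───┐ │ │
│↓│   │ │     │ │ │   │ │ │
│ │ ╷ │ └─────┘ │ │ ╷ │ └─┤
│↓│ │ │         │ │ │ │   │
│ └─┘ └───┬───┬─┤ ╵ │ └─┐ │
│↳ → → → ↓│↱ ↓│ │   │   │ │
├─────┬─╴ │ ╷ ╵ ├───┴─╴ │ │
│↓ ← ↰│↓ ↲│↑│↳ ↓│       │ │
│ ╶─┐ ╵ ┌─┘ ├─╴ │ ╶─┬───┘ │
│↳ ↓│↑ ↲│↱ ↑│  ↓│   │     │
├─╴ ├───┘ ╶─┴─┐ └─┐ ├─╴ ┌─┤
│↓ ↲│    ↑ ← ↰│↳ ↓│ │   │ │
│ ┌─┤ ╶─┬───╴ ├─╴ │ ╵ ┌─┘ │
│↓│ │   │↱ → ↑│  ↓│   │   │
│ │ │ ┌─┘ ┌───┴─┐ └───┴─┐ │
│↓│ │ │↱ ↑│↓ ← ↰│↳ → → ↓│ │
│ │ ╵ │ ╶─┘ ╶─┐ └───┬─┐ │ │
│↓│   │↑ ← ↲  │↑ ← ↰│ │↓│ │
│ └───┴───────┴───╴ │ ╵ ╵ │
│↳ → → → → → → → → ↑│  ↳ B│
└───────────────────┴─────┘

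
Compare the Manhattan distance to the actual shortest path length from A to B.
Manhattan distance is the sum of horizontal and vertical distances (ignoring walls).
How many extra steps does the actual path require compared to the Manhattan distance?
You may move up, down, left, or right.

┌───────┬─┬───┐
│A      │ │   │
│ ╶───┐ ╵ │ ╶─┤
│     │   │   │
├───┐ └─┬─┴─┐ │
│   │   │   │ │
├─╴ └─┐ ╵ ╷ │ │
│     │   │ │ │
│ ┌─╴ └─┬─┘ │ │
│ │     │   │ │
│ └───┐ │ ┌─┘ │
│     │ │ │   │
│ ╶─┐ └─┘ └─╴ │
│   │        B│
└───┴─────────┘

Manhattan distance: |6 - 0| + |6 - 0| = 12
Actual path length: 16
Extra steps: 16 - 12 = 4

Solution:

┌───────┬─┬───┐
│A      │ │   │
│ ╶───┐ ╵ │ ╶─┤
│↳ → ↓│   │   │
├───┐ └─┬─┴─┐ │
│   │↳ ↓│↱ ↓│ │
├─╴ └─┐ ╵ ╷ │ │
│     │↳ ↑│↓│ │
│ ┌─╴ └─┬─┘ │ │
│ │     │↓ ↲│ │
│ └───┐ │ ┌─┘ │
│     │ │↓│   │
│ ╶─┐ └─┘ └─╴ │
│   │    ↳ → B│
└───┴─────────┘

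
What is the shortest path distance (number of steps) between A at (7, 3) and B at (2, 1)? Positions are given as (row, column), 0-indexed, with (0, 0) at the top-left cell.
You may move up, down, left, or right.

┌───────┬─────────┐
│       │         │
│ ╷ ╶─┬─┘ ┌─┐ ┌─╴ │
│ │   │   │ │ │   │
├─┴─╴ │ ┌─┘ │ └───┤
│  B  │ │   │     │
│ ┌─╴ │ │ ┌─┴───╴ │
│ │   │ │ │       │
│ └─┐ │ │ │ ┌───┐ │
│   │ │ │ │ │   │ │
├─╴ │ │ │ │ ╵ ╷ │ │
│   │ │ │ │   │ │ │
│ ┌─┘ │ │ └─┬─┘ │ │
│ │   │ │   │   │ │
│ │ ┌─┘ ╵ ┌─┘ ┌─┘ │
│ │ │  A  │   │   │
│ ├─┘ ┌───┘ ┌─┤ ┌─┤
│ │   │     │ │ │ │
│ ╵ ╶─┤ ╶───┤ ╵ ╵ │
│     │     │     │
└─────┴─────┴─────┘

Finding path from (7, 3) to (2, 1):
Path: (7,3) → (7,2) → (8,2) → (8,1) → (9,1) → (9,0) → (8,0) → (7,0) → (6,0) → (5,0) → (5,1) → (4,1) → (4,0) → (3,0) → (2,0) → (2,1)
Distance: 15 steps

Solution:

┌───────┬─────────┐
│       │         │
│ ╷ ╶─┬─┘ ┌─┐ ┌─╴ │
│ │   │   │ │ │   │
├─┴─╴ │ ┌─┘ │ └───┤
│↱ B  │ │   │     │
│ ┌─╴ │ │ ┌─┴───╴ │
│↑│   │ │ │       │
│ └─┐ │ │ │ ┌───┐ │
│↑ ↰│ │ │ │ │   │ │
├─╴ │ │ │ │ ╵ ╷ │ │
│↱ ↑│ │ │ │   │ │ │
│ ┌─┘ │ │ └─┬─┘ │ │
│↑│   │ │   │   │ │
│ │ ┌─┘ ╵ ┌─┘ ┌─┘ │
│↑│ │↓ A  │   │   │
│ ├─┘ ┌───┘ ┌─┤ ┌─┤
│↑│↓ ↲│     │ │ │ │
│ ╵ ╶─┤ ╶───┤ ╵ ╵ │
│↑ ↲  │     │     │
└─────┴─────┴─────┘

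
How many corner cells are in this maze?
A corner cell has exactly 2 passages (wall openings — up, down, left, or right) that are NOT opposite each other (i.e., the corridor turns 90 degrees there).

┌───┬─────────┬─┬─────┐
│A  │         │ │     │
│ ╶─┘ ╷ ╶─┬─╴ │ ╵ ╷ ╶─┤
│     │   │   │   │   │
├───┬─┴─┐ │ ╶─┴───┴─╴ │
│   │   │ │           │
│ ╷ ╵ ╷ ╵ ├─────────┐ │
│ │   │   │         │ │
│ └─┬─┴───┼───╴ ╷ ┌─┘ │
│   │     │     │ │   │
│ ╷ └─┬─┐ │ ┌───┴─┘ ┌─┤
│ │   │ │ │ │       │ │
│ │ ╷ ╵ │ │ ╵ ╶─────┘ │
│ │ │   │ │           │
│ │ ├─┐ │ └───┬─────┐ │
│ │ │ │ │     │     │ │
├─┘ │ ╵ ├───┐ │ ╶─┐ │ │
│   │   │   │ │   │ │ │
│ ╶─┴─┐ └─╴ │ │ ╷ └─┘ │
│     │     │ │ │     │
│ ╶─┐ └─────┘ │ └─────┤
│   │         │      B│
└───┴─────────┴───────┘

Counting corner cells (2 non-opposite passages):
Total corners: 52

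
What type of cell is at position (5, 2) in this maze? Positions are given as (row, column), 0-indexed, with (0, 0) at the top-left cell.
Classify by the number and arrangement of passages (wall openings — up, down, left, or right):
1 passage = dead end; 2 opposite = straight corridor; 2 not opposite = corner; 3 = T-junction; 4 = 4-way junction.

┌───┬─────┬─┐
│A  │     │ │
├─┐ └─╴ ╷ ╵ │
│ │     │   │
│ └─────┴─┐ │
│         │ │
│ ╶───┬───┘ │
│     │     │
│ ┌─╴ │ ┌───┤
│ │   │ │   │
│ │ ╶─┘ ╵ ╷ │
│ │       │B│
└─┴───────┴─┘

Checking cell at (5, 2):
Number of passages: 2
Cell type: straight corridor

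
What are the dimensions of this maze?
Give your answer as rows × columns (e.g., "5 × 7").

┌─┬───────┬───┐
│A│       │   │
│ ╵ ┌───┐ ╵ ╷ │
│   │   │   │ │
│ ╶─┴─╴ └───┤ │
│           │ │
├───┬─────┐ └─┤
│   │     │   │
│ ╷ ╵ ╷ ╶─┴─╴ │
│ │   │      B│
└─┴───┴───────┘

Counting the maze dimensions:
Rows (vertical): 5
Columns (horizontal): 7
Dimensions: 5 × 7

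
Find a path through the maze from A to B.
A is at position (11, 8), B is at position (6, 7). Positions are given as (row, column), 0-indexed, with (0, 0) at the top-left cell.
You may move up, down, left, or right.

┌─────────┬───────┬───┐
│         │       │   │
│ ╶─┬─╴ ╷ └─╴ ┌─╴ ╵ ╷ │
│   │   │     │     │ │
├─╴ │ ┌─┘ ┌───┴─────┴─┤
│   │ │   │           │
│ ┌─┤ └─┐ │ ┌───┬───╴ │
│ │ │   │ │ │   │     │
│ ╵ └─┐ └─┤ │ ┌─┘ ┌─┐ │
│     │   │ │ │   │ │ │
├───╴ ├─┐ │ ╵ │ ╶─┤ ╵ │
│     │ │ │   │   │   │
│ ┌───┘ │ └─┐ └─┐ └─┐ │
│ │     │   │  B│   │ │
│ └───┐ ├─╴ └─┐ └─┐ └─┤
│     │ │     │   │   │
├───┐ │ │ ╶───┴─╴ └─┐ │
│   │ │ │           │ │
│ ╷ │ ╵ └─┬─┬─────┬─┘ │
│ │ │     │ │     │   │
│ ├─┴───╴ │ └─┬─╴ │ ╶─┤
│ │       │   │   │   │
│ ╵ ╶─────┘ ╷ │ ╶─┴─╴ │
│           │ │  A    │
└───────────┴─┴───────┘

Finding the shortest path from (11, 8) to (6, 7):
Path length: 30 steps
Directions: right → right → up → left → up → right → up → up → left → up → left → up → left → up → right → up → right → right → up → left → left → left → left → left → down → down → down → right → down → right

Solution:

┌─────────┬───────┬───┐
│         │       │   │
│ ╶─┬─╴ ╷ └─╴ ┌─╴ ╵ ╷ │
│   │   │     │     │ │
├─╴ │ ┌─┘ ┌───┴─────┴─┤
│   │ │   │↓ ← ← ← ← ↰│
│ ┌─┤ └─┐ │ ┌───┬───╴ │
│ │ │   │ │↓│   │↱ → ↑│
│ ╵ └─┐ └─┤ │ ┌─┘ ┌─┐ │
│     │   │↓│ │↱ ↑│ │ │
├───╴ ├─┐ │ ╵ │ ╶─┤ ╵ │
│     │ │ │↳ ↓│↑ ↰│   │
│ ┌───┘ │ └─┐ └─┐ └─┐ │
│ │     │   │↳ B│↑ ↰│ │
│ └───┐ ├─╴ └─┐ └─┐ └─┤
│     │ │     │   │↑ ↰│
├───┐ │ │ ╶───┴─╴ └─┐ │
│   │ │ │           │↑│
│ ╷ │ ╵ └─┬─┬─────┬─┘ │
│ │ │     │ │     │↱ ↑│
│ ├─┴───╴ │ └─┬─╴ │ ╶─┤
│ │       │   │   │↑ ↰│
│ ╵ ╶─────┘ ╷ │ ╶─┴─╴ │
│           │ │  A → ↑│
└───────────┴─┴───────┘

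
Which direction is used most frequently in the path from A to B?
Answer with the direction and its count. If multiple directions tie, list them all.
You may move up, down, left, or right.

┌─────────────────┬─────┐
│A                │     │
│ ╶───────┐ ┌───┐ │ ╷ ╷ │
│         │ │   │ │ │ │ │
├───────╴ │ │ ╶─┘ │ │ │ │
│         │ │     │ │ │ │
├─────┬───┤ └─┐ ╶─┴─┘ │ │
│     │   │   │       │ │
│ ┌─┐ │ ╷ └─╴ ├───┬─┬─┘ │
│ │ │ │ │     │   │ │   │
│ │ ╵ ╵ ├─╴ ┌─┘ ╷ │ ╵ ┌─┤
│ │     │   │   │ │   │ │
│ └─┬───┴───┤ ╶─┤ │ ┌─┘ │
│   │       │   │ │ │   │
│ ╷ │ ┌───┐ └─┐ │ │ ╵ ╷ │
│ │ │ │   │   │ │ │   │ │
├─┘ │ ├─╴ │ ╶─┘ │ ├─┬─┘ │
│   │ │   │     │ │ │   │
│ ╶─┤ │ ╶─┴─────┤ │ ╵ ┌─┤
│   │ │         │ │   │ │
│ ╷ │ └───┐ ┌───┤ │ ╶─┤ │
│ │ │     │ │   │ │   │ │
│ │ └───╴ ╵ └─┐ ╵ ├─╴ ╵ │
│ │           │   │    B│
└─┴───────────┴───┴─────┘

Directions: right, right, right, right, right, right, right, right, down, down, left, down, right, right, right, up, up, up, right, down, down, down, down, left, down, left, down, down, right, up, right, down, down, left, down, left, down, right, down, right
Counts: {'right': 16, 'down': 15, 'left': 5, 'up': 4}
Most common: right (16 times)

Solution:

┌─────────────────┬─────┐
│A → → → → → → → ↓│  ↱ ↓│
│ ╶───────┐ ┌───┐ │ ╷ ╷ │
│         │ │   │↓│ │↑│↓│
├───────╴ │ │ ╶─┘ │ │ │ │
│         │ │  ↓ ↲│ │↑│↓│
├─────┬───┤ └─┐ ╶─┴─┘ │ │
│     │   │   │↳ → → ↑│↓│
│ ┌─┐ │ ╷ └─╴ ├───┬─┬─┘ │
│ │ │ │ │     │   │ │↓ ↲│
│ │ ╵ ╵ ├─╴ ┌─┘ ╷ │ ╵ ┌─┤
│ │     │   │   │ │↓ ↲│ │
│ └─┬───┴───┤ ╶─┤ │ ┌─┘ │
│   │       │   │ │↓│↱ ↓│
│ ╷ │ ┌───┐ └─┐ │ │ ╵ ╷ │
│ │ │ │   │   │ │ │↳ ↑│↓│
├─┘ │ ├─╴ │ ╶─┘ │ ├─┬─┘ │
│   │ │   │     │ │ │↓ ↲│
│ ╶─┤ │ ╶─┴─────┤ │ ╵ ┌─┤
│   │ │         │ │↓ ↲│ │
│ ╷ │ └───┐ ┌───┤ │ ╶─┤ │
│ │ │     │ │   │ │↳ ↓│ │
│ │ └───╴ ╵ └─┐ ╵ ├─╴ ╵ │
│ │           │   │  ↳ B│
└─┴───────────┴───┴─────┘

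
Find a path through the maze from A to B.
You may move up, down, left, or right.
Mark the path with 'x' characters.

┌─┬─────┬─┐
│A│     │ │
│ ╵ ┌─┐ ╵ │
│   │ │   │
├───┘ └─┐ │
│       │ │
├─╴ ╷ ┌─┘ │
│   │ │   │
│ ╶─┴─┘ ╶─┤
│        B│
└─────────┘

Finding the shortest path through the maze:
Path length: 12 steps
Directions: down → right → up → right → right → down → right → down → down → left → down → right

Solution:

┌─┬─────┬─┐
│A│x x x│ │
│ ╵ ┌─┐ ╵ │
│x x│ │x x│
├───┘ └─┐ │
│       │x│
├─╴ ╷ ┌─┘ │
│   │ │x x│
│ ╶─┴─┘ ╶─┤
│      x B│
└─────────┘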